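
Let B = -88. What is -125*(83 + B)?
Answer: 625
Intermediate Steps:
-125*(83 + B) = -125*(83 - 88) = -125*(-5) = 625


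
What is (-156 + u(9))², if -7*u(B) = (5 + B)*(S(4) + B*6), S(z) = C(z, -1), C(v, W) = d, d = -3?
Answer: 66564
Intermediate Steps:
C(v, W) = -3
S(z) = -3
u(B) = -(-3 + 6*B)*(5 + B)/7 (u(B) = -(5 + B)*(-3 + B*6)/7 = -(5 + B)*(-3 + 6*B)/7 = -(-3 + 6*B)*(5 + B)/7)
(-156 + u(9))² = (-156 + (15/7 - 27/7*9 - 6/7*9²))² = (-156 + (15/7 - 243/7 - 6/7*81))² = (-156 + (15/7 - 243/7 - 486/7))² = (-156 - 102)² = (-258)² = 66564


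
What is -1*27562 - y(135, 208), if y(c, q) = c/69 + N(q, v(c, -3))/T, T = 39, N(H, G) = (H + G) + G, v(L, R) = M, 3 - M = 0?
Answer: -24729791/897 ≈ -27569.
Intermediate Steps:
M = 3 (M = 3 - 1*0 = 3 + 0 = 3)
v(L, R) = 3
N(H, G) = H + 2*G (N(H, G) = (G + H) + G = H + 2*G)
y(c, q) = 2/13 + q/39 + c/69 (y(c, q) = c/69 + (q + 2*3)/39 = c*(1/69) + (q + 6)*(1/39) = c/69 + (6 + q)*(1/39) = c/69 + (2/13 + q/39) = 2/13 + q/39 + c/69)
-1*27562 - y(135, 208) = -1*27562 - (2/13 + (1/39)*208 + (1/69)*135) = -27562 - (2/13 + 16/3 + 45/23) = -27562 - 1*6677/897 = -27562 - 6677/897 = -24729791/897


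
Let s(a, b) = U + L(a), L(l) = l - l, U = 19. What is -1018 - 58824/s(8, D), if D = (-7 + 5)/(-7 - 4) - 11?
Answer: -4114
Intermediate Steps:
L(l) = 0
D = -119/11 (D = -2/(-11) - 11 = -2*(-1/11) - 11 = 2/11 - 11 = -119/11 ≈ -10.818)
s(a, b) = 19 (s(a, b) = 19 + 0 = 19)
-1018 - 58824/s(8, D) = -1018 - 58824/19 = -1018 - 774*4 = -1018 - 3096 = -4114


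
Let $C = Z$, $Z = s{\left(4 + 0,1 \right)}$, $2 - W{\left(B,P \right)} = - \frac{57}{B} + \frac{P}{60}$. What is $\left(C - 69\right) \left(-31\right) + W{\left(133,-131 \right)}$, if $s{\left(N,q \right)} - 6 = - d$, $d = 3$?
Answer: $\frac{861257}{420} \approx 2050.6$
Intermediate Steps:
$W{\left(B,P \right)} = 2 + \frac{57}{B} - \frac{P}{60}$ ($W{\left(B,P \right)} = 2 - \left(- \frac{57}{B} + \frac{P}{60}\right) = 2 + \frac{57}{B} - \frac{P}{60}$)
$s{\left(N,q \right)} = 3$ ($s{\left(N,q \right)} = 6 - 3 = 3$)
$Z = 3$
$C = 3$
$\left(C - 69\right) \left(-31\right) + W{\left(133,-131 \right)} = \left(3 - 69\right) \left(-31\right) + \left(2 + \frac{57}{133} - - \frac{131}{60}\right) = \left(-66\right) \left(-31\right) + \left(2 + 57 \cdot \frac{1}{133} + \frac{131}{60}\right) = 2046 + \left(2 + \frac{3}{7} + \frac{131}{60}\right) = 2046 + \frac{1937}{420} = \frac{861257}{420}$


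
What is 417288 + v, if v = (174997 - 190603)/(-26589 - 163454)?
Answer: 4664863470/11179 ≈ 4.1729e+5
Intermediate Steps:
v = 918/11179 (v = -15606/(-190043) = -15606*(-1/190043) = 918/11179 ≈ 0.082118)
417288 + v = 417288 + 918/11179 = 4664863470/11179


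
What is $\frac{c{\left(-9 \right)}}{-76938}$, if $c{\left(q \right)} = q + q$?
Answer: $\frac{3}{12823} \approx 0.00023395$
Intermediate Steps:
$c{\left(q \right)} = 2 q$
$\frac{c{\left(-9 \right)}}{-76938} = \frac{2 \left(-9\right)}{-76938} = \left(-18\right) \left(- \frac{1}{76938}\right) = \frac{3}{12823}$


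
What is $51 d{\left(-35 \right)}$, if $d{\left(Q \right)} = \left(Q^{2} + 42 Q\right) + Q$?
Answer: $-14280$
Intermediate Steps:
$d{\left(Q \right)} = Q^{2} + 43 Q$
$51 d{\left(-35 \right)} = 51 \left(- 35 \left(43 - 35\right)\right) = 51 \left(\left(-35\right) 8\right) = 51 \left(-280\right) = -14280$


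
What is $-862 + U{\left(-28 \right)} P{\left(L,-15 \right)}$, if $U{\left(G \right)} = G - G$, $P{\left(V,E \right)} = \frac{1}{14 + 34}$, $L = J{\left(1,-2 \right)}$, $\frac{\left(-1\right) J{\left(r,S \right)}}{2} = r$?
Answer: $-862$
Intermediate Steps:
$J{\left(r,S \right)} = - 2 r$
$L = -2$ ($L = \left(-2\right) 1 = -2$)
$P{\left(V,E \right)} = \frac{1}{48}$
$U{\left(G \right)} = 0$
$-862 + U{\left(-28 \right)} P{\left(L,-15 \right)} = -862 + 0 \cdot \frac{1}{48} = -862 + 0 = -862$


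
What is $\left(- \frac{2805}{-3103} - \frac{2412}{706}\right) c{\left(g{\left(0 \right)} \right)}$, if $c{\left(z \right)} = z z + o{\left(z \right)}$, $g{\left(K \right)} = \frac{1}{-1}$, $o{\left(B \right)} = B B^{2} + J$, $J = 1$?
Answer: $- \frac{2752053}{1095359} \approx -2.5125$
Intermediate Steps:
$o{\left(B \right)} = 1 + B^{3}$ ($o{\left(B \right)} = B B^{2} + 1 = B^{3} + 1 = 1 + B^{3}$)
$g{\left(K \right)} = -1$
$c{\left(z \right)} = 1 + z^{2} + z^{3}$ ($c{\left(z \right)} = z z + \left(1 + z^{3}\right) = z^{2} + \left(1 + z^{3}\right) = 1 + z^{2} + z^{3}$)
$\left(- \frac{2805}{-3103} - \frac{2412}{706}\right) c{\left(g{\left(0 \right)} \right)} = \left(- \frac{2805}{-3103} - \frac{2412}{706}\right) \left(1 + \left(-1\right)^{2} + \left(-1\right)^{3}\right) = \left(\left(-2805\right) \left(- \frac{1}{3103}\right) - \frac{1206}{353}\right) \left(1 + 1 - 1\right) = \left(\frac{2805}{3103} - \frac{1206}{353}\right) 1 = \left(- \frac{2752053}{1095359}\right) 1 = - \frac{2752053}{1095359}$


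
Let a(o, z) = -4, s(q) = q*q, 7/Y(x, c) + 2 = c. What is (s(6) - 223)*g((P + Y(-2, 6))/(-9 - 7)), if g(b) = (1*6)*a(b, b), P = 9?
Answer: 4488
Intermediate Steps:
Y(x, c) = 7/(-2 + c)
s(q) = q**2
g(b) = -24 (g(b) = (1*6)*(-4) = 6*(-4) = -24)
(s(6) - 223)*g((P + Y(-2, 6))/(-9 - 7)) = (6**2 - 223)*(-24) = (36 - 223)*(-24) = -187*(-24) = 4488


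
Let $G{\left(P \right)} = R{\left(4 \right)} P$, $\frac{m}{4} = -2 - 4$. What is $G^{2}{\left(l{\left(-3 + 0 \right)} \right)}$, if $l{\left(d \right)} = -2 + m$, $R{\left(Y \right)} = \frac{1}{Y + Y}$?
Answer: $\frac{169}{16} \approx 10.563$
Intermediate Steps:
$R{\left(Y \right)} = \frac{1}{2 Y}$
$m = -24$ ($m = 4 \left(-2 - 4\right) = 4 \left(-6\right) = -24$)
$l{\left(d \right)} = -26$ ($l{\left(d \right)} = -2 - 24 = -26$)
$G{\left(P \right)} = \frac{P}{8}$ ($G{\left(P \right)} = \frac{1}{2 \cdot 4} P = \frac{1}{2} \cdot \frac{1}{4} P = \frac{P}{8}$)
$G^{2}{\left(l{\left(-3 + 0 \right)} \right)} = \left(\frac{1}{8} \left(-26\right)\right)^{2} = \left(- \frac{13}{4}\right)^{2} = \frac{169}{16}$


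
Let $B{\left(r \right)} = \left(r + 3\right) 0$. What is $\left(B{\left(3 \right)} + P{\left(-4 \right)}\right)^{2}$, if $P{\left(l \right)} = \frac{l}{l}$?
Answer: $1$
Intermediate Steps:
$P{\left(l \right)} = 1$
$B{\left(r \right)} = 0$ ($B{\left(r \right)} = \left(3 + r\right) 0 = 0$)
$\left(B{\left(3 \right)} + P{\left(-4 \right)}\right)^{2} = \left(0 + 1\right)^{2} = 1^{2} = 1$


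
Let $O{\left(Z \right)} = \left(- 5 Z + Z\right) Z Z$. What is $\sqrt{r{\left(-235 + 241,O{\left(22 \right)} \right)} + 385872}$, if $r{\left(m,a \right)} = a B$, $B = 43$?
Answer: $4 i \sqrt{90349} \approx 1202.3 i$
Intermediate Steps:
$O{\left(Z \right)} = - 4 Z^{3}$ ($O{\left(Z \right)} = - 4 Z Z Z = - 4 Z^{2} Z = - 4 Z^{3}$)
$r{\left(m,a \right)} = 43 a$ ($r{\left(m,a \right)} = a 43 = 43 a$)
$\sqrt{r{\left(-235 + 241,O{\left(22 \right)} \right)} + 385872} = \sqrt{43 \left(- 4 \cdot 22^{3}\right) + 385872} = \sqrt{43 \left(\left(-4\right) 10648\right) + 385872} = \sqrt{43 \left(-42592\right) + 385872} = \sqrt{-1831456 + 385872} = \sqrt{-1445584} = 4 i \sqrt{90349}$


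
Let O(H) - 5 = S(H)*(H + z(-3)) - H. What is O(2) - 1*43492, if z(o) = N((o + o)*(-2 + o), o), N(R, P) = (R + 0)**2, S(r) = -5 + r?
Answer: -46195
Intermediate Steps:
N(R, P) = R**2
z(o) = 4*o**2*(-2 + o)**2 (z(o) = ((o + o)*(-2 + o))**2 = ((2*o)*(-2 + o))**2 = (2*o*(-2 + o))**2 = 4*o**2*(-2 + o)**2)
O(H) = 5 - H + (-5 + H)*(900 + H) (O(H) = 5 + ((-5 + H)*(H + 4*(-3)**2*(-2 - 3)**2) - H) = 5 + ((-5 + H)*(H + 4*9*(-5)**2) - H) = 5 + ((-5 + H)*(H + 4*9*25) - H) = 5 + ((-5 + H)*(H + 900) - H) = 5 + ((-5 + H)*(900 + H) - H) = 5 + (-H + (-5 + H)*(900 + H)) = 5 - H + (-5 + H)*(900 + H))
O(2) - 1*43492 = (-4495 + 2**2 + 894*2) - 1*43492 = (-4495 + 4 + 1788) - 43492 = -2703 - 43492 = -46195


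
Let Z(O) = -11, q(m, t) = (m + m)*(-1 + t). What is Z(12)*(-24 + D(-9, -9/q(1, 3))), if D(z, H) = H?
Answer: 1155/4 ≈ 288.75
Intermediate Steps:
q(m, t) = 2*m*(-1 + t) (q(m, t) = (2*m)*(-1 + t) = 2*m*(-1 + t))
Z(12)*(-24 + D(-9, -9/q(1, 3))) = -11*(-24 - 9*1/(2*(-1 + 3))) = -11*(-24 - 9/(2*1*2)) = -11*(-24 - 9/4) = -11*(-105/4) = 1155/4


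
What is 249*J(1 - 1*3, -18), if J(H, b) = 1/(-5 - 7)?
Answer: -83/4 ≈ -20.750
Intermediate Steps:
J(H, b) = -1/12 (J(H, b) = 1/(-12) = -1/12)
249*J(1 - 1*3, -18) = 249*(-1/12) = -83/4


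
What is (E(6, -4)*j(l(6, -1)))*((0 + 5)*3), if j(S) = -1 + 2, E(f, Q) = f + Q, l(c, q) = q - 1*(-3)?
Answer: 30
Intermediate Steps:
l(c, q) = 3 + q (l(c, q) = q + 3 = 3 + q)
E(f, Q) = Q + f
j(S) = 1
(E(6, -4)*j(l(6, -1)))*((0 + 5)*3) = ((-4 + 6)*1)*((0 + 5)*3) = (2*1)*(5*3) = 2*15 = 30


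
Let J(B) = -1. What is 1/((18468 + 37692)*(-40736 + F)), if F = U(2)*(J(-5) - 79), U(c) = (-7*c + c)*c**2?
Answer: -1/2072079360 ≈ -4.8261e-10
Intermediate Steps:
U(c) = -6*c**3 (U(c) = (-6*c)*c**2 = -6*c**3)
F = 3840 (F = (-6*2**3)*(-1 - 79) = -6*8*(-80) = -48*(-80) = 3840)
1/((18468 + 37692)*(-40736 + F)) = 1/((18468 + 37692)*(-40736 + 3840)) = 1/(56160*(-36896)) = 1/(-2072079360) = -1/2072079360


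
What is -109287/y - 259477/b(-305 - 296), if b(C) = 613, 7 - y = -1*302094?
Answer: -78455254108/185187913 ≈ -423.65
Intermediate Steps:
y = 302101 (y = 7 - (-1)*302094 = 7 - 1*(-302094) = 7 + 302094 = 302101)
-109287/y - 259477/b(-305 - 296) = -109287/302101 - 259477/613 = -78455254108/185187913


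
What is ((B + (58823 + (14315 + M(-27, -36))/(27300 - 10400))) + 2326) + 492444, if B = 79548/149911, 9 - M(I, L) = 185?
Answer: 1402529059721529/2533495900 ≈ 5.5359e+5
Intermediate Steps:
M(I, L) = -176 (M(I, L) = 9 - 1*185 = 9 - 185 = -176)
B = 79548/149911 (B = 79548*(1/149911) = 79548/149911 ≈ 0.53063)
((B + (58823 + (14315 + M(-27, -36))/(27300 - 10400))) + 2326) + 492444 = ((79548/149911 + (58823 + (14315 - 176)/(27300 - 10400))) + 2326) + 492444 = ((79548/149911 + (58823 + 14139/16900)) + 2326) + 492444 = ((79548/149911 + 994122839/16900) + 2326) + 492444 = (149031293278529/2533495900 + 2326) + 492444 = 154924204741929/2533495900 + 492444 = 1402529059721529/2533495900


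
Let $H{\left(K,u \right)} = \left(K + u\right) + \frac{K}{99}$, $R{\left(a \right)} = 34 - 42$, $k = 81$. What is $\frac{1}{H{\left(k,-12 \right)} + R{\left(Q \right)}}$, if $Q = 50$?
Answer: $\frac{11}{680} \approx 0.016176$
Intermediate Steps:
$R{\left(a \right)} = -8$ ($R{\left(a \right)} = 34 - 42 = -8$)
$H{\left(K,u \right)} = u + \frac{100 K}{99}$ ($H{\left(K,u \right)} = \left(K + u\right) + K \frac{1}{99} = \left(K + u\right) + \frac{K}{99} = u + \frac{100 K}{99}$)
$\frac{1}{H{\left(k,-12 \right)} + R{\left(Q \right)}} = \frac{1}{\left(-12 + \frac{100}{99} \cdot 81\right) - 8} = \frac{1}{\left(-12 + \frac{900}{11}\right) - 8} = \frac{1}{\frac{768}{11} - 8} = \frac{1}{\frac{680}{11}} = \frac{11}{680}$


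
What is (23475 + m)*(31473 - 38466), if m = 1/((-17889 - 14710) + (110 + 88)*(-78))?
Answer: -7886771302032/48043 ≈ -1.6416e+8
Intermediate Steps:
m = -1/48043 (m = 1/(-32599 + 198*(-78)) = 1/(-32599 - 15444) = 1/(-48043) = -1/48043 ≈ -2.0815e-5)
(23475 + m)*(31473 - 38466) = (23475 - 1/48043)*(31473 - 38466) = (1127809424/48043)*(-6993) = -7886771302032/48043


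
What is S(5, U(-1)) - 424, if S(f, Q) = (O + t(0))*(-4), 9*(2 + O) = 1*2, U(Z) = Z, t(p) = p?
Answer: -3752/9 ≈ -416.89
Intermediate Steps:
O = -16/9 (O = -2 + (1*2)/9 = -2 + (1/9)*2 = -2 + 2/9 = -16/9 ≈ -1.7778)
S(f, Q) = 64/9 (S(f, Q) = (-16/9 + 0)*(-4) = -16/9*(-4) = 64/9)
S(5, U(-1)) - 424 = 64/9 - 424 = -3752/9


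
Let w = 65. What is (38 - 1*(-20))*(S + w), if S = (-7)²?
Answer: 6612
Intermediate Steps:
S = 49
(38 - 1*(-20))*(S + w) = (38 - 1*(-20))*(49 + 65) = (38 + 20)*114 = 58*114 = 6612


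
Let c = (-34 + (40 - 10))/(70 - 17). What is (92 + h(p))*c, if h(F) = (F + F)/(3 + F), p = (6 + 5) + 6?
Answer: -1874/265 ≈ -7.0717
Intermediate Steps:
p = 17 (p = 11 + 6 = 17)
h(F) = 2*F/(3 + F) (h(F) = (2*F)/(3 + F) = 2*F/(3 + F))
c = -4/53 (c = (-34 + 30)/53 = -4*1/53 = -4/53 ≈ -0.075472)
(92 + h(p))*c = (92 + 2*17/(3 + 17))*(-4/53) = (92 + 2*17/20)*(-4/53) = (92 + 2*17*(1/20))*(-4/53) = (92 + 17/10)*(-4/53) = (937/10)*(-4/53) = -1874/265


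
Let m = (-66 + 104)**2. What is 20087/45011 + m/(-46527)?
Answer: 869591965/2094226797 ≈ 0.41523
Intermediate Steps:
m = 1444 (m = 38**2 = 1444)
20087/45011 + m/(-46527) = 20087/45011 + 1444/(-46527) = 20087*(1/45011) + 1444*(-1/46527) = 20087/45011 - 1444/46527 = 869591965/2094226797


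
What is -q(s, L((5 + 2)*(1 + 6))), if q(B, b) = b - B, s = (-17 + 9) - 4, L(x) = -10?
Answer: -2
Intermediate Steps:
s = -12 (s = -8 - 4 = -12)
-q(s, L((5 + 2)*(1 + 6))) = -(-10 - 1*(-12)) = -(-10 + 12) = -1*2 = -2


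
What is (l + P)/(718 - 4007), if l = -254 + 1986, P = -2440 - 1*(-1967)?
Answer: -1259/3289 ≈ -0.38279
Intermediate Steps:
P = -473 (P = -2440 + 1967 = -473)
l = 1732
(l + P)/(718 - 4007) = (1732 - 473)/(718 - 4007) = 1259/(-3289) = 1259*(-1/3289) = -1259/3289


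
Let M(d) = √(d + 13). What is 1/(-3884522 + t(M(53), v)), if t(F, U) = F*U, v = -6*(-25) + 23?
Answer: -1942261/7544754596585 - 173*√66/15089509193170 ≈ -2.5753e-7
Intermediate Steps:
v = 173 (v = 150 + 23 = 173)
M(d) = √(13 + d)
1/(-3884522 + t(M(53), v)) = 1/(-3884522 + √(13 + 53)*173) = 1/(-3884522 + √66*173) = 1/(-3884522 + 173*√66)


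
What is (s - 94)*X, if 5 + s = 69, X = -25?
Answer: 750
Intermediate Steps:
s = 64 (s = -5 + 69 = 64)
(s - 94)*X = (64 - 94)*(-25) = -30*(-25) = 750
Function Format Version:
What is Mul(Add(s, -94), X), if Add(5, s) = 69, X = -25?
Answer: 750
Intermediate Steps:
s = 64 (s = Add(-5, 69) = 64)
Mul(Add(s, -94), X) = Mul(Add(64, -94), -25) = Mul(-30, -25) = 750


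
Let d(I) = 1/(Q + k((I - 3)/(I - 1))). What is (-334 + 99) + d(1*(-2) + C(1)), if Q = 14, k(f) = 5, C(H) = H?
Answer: -4464/19 ≈ -234.95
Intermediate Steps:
d(I) = 1/19 (d(I) = 1/(14 + 5) = 1/19)
(-334 + 99) + d(1*(-2) + C(1)) = (-334 + 99) + 1/19 = -235 + 1/19 = -4464/19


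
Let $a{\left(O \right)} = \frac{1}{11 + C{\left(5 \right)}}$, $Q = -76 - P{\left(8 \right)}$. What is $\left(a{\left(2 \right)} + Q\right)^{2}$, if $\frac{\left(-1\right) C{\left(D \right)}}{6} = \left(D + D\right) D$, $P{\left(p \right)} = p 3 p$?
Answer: $\frac{5998967209}{83521} \approx 71826.0$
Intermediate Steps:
$P{\left(p \right)} = 3 p^{2}$ ($P{\left(p \right)} = 3 p p = 3 p^{2}$)
$C{\left(D \right)} = - 12 D^{2}$ ($C{\left(D \right)} = - 6 \left(D + D\right) D = - 6 \cdot 2 D D = - 6 \cdot 2 D^{2} = - 12 D^{2}$)
$Q = -268$ ($Q = -76 - 3 \cdot 8^{2} = -76 - 3 \cdot 64 = -76 - 192 = -268$)
$a{\left(O \right)} = - \frac{1}{289}$ ($a{\left(O \right)} = \frac{1}{11 - 12 \cdot 5^{2}} = \frac{1}{11 - 300} = \frac{1}{-289} = - \frac{1}{289}$)
$\left(a{\left(2 \right)} + Q\right)^{2} = \left(- \frac{1}{289} - 268\right)^{2} = \left(- \frac{77453}{289}\right)^{2} = \frac{5998967209}{83521}$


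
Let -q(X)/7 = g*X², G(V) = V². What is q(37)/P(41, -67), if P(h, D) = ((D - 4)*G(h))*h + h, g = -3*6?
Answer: -12321/349525 ≈ -0.035251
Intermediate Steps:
g = -18
P(h, D) = h + h³*(-4 + D) (P(h, D) = ((D - 4)*h²)*h + h = ((-4 + D)*h²)*h + h = (h²*(-4 + D))*h + h = h³*(-4 + D) + h = h + h³*(-4 + D))
q(X) = 126*X² (q(X) = -(-126)*X² = 126*X²)
q(37)/P(41, -67) = (126*37²)/(41 - 4*41³ - 67*41³) = (126*1369)/(41 - 4*68921 - 67*68921) = 172494/(41 - 275684 - 4617707) = 172494/(-4893350) = 172494*(-1/4893350) = -12321/349525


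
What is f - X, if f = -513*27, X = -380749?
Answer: 366898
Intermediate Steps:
f = -13851
f - X = -13851 - 1*(-380749) = -13851 + 380749 = 366898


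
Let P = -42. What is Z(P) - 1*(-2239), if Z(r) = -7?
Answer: 2232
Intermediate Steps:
Z(P) - 1*(-2239) = -7 - 1*(-2239) = -7 + 2239 = 2232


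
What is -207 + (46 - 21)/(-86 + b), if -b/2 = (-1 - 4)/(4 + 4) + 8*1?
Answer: -83521/403 ≈ -207.25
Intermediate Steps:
b = -59/4 (b = -2*((-1 - 4)/(4 + 4) + 8*1) = -2*(-5/8 + 8) = -2*59/8 = -59/4 ≈ -14.750)
-207 + (46 - 21)/(-86 + b) = -207 + (46 - 21)/(-86 - 59/4) = -207 + 25/(-403/4) = -207 + 25*(-4/403) = -207 - 100/403 = -83521/403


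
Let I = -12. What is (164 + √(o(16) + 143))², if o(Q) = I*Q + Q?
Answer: (164 + I*√33)² ≈ 26863.0 + 1884.2*I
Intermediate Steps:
o(Q) = -11*Q (o(Q) = -12*Q + Q = -11*Q)
(164 + √(o(16) + 143))² = (164 + √(-11*16 + 143))² = (164 + √(-176 + 143))² = (164 + √(-33))² = (164 + I*√33)²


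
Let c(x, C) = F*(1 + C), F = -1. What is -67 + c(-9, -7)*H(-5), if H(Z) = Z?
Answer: -97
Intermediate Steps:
c(x, C) = -1 - C (c(x, C) = -(1 + C) = -1 - C)
-67 + c(-9, -7)*H(-5) = -67 + (-1 - 1*(-7))*(-5) = -67 + (-1 + 7)*(-5) = -67 + 6*(-5) = -67 - 30 = -97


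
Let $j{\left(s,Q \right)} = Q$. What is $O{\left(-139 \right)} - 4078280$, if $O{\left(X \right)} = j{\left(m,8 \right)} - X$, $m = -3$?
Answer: $-4078133$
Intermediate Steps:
$O{\left(X \right)} = 8 - X$
$O{\left(-139 \right)} - 4078280 = \left(8 - -139\right) - 4078280 = \left(8 + 139\right) - 4078280 = 147 - 4078280 = -4078133$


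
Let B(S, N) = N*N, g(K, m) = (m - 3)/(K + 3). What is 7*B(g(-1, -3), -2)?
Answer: 28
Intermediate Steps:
g(K, m) = (-3 + m)/(3 + K)
B(S, N) = N²
7*B(g(-1, -3), -2) = 7*(-2)² = 7*4 = 28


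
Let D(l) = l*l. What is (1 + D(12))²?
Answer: 21025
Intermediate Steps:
D(l) = l²
(1 + D(12))² = (1 + 12²)² = (1 + 144)² = 145² = 21025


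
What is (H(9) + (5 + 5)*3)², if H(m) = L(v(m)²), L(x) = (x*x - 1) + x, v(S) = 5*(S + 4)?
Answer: 318796704104641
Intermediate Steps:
v(S) = 20 + 5*S (v(S) = 5*(4 + S) = 20 + 5*S)
L(x) = -1 + x + x² (L(x) = (x² - 1) + x = (-1 + x²) + x = -1 + x + x²)
H(m) = -1 + (20 + 5*m)² + (20 + 5*m)⁴ (H(m) = -1 + (20 + 5*m)² + ((20 + 5*m)²)² = -1 + (20 + 5*m)² + (20 + 5*m)⁴)
(H(9) + (5 + 5)*3)² = ((-1 + 25*(4 + 9)² + 625*(4 + 9)⁴) + (5 + 5)*3)² = ((-1 + 25*13² + 625*13⁴) + 10*3)² = ((-1 + 25*169 + 625*28561) + 30)² = ((-1 + 4225 + 17850625) + 30)² = (17854849 + 30)² = 17854879² = 318796704104641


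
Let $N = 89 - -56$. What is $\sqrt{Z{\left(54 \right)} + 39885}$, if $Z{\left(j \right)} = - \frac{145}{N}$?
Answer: $26 \sqrt{59} \approx 199.71$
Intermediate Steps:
$N = 145$ ($N = 89 + 56 = 145$)
$Z{\left(j \right)} = -1$ ($Z{\left(j \right)} = - \frac{145}{145} = \left(-145\right) \frac{1}{145} = -1$)
$\sqrt{Z{\left(54 \right)} + 39885} = \sqrt{-1 + 39885} = \sqrt{39884} = 26 \sqrt{59}$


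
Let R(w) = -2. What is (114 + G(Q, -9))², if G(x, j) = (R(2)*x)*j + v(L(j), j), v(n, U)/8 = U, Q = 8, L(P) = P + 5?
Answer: 34596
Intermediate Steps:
L(P) = 5 + P
v(n, U) = 8*U
G(x, j) = 8*j - 2*j*x (G(x, j) = (-2*x)*j + 8*j = -2*j*x + 8*j = 8*j - 2*j*x)
(114 + G(Q, -9))² = (114 + 2*(-9)*(4 - 1*8))² = (114 + 2*(-9)*(4 - 8))² = (114 + 2*(-9)*(-4))² = (114 + 72)² = 186² = 34596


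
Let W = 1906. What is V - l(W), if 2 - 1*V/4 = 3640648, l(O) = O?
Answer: -14564490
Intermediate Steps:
V = -14562584 (V = 8 - 4*3640648 = 8 - 14562592 = -14562584)
V - l(W) = -14562584 - 1*1906 = -14562584 - 1906 = -14564490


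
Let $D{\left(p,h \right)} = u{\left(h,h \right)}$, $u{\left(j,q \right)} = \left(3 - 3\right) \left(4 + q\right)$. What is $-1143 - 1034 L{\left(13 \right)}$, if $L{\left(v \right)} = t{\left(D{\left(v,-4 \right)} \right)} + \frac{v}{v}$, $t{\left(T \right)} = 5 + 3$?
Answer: $-10449$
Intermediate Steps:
$u{\left(j,q \right)} = 0$ ($u{\left(j,q \right)} = 0 \left(4 + q\right) = 0$)
$D{\left(p,h \right)} = 0$
$t{\left(T \right)} = 8$
$L{\left(v \right)} = 9$ ($L{\left(v \right)} = 8 + \frac{v}{v} = 8 + 1 = 9$)
$-1143 - 1034 L{\left(13 \right)} = -1143 - 9306 = -10449$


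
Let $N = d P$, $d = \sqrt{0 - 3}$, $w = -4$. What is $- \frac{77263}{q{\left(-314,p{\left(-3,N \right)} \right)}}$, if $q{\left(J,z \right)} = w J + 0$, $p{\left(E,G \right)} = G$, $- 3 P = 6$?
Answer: $- \frac{77263}{1256} \approx -61.515$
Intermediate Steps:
$d = i \sqrt{3}$ ($d = \sqrt{-3} = i \sqrt{3} \approx 1.732 i$)
$P = -2$ ($P = \left(- \frac{1}{3}\right) 6 = -2$)
$N = - 2 i \sqrt{3}$ ($N = i \sqrt{3} \left(-2\right) = - 2 i \sqrt{3} \approx - 3.4641 i$)
$q{\left(J,z \right)} = - 4 J$ ($q{\left(J,z \right)} = - 4 J + 0 = - 4 J$)
$- \frac{77263}{q{\left(-314,p{\left(-3,N \right)} \right)}} = - \frac{77263}{\left(-4\right) \left(-314\right)} = - \frac{77263}{1256}$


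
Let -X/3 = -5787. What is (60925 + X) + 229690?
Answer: 307976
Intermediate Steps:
X = 17361 (X = -3*(-5787) = 17361)
(60925 + X) + 229690 = (60925 + 17361) + 229690 = 78286 + 229690 = 307976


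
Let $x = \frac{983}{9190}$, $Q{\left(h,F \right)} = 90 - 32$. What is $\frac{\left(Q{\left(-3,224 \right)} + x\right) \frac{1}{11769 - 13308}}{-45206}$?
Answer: $\frac{178001}{213122330820} \approx 8.3521 \cdot 10^{-7}$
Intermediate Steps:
$Q{\left(h,F \right)} = 58$ ($Q{\left(h,F \right)} = 90 - 32 = 58$)
$x = \frac{983}{9190}$ ($x = 983 \cdot \frac{1}{9190} = \frac{983}{9190} \approx 0.10696$)
$\frac{\left(Q{\left(-3,224 \right)} + x\right) \frac{1}{11769 - 13308}}{-45206} = \frac{\left(58 + \frac{983}{9190}\right) \frac{1}{11769 - 13308}}{-45206} = \frac{534003}{9190 \left(-1539\right)} \left(- \frac{1}{45206}\right) = \frac{534003}{9190} \left(- \frac{1}{1539}\right) \left(- \frac{1}{45206}\right) = \left(- \frac{178001}{4714470}\right) \left(- \frac{1}{45206}\right) = \frac{178001}{213122330820}$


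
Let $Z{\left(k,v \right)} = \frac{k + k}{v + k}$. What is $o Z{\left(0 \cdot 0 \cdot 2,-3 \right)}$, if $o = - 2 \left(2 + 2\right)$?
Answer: $0$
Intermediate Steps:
$Z{\left(k,v \right)} = \frac{2 k}{k + v}$
$o = -8$ ($o = \left(-2\right) 4 = -8$)
$o Z{\left(0 \cdot 0 \cdot 2,-3 \right)} = - 8 \frac{2 \cdot 0 \cdot 0 \cdot 2}{0 \cdot 0 \cdot 2 - 3} = - 8 \frac{2 \cdot 0 \cdot 2}{0 \cdot 2 - 3} = - 8 \cdot 2 \cdot 0 \frac{1}{0 - 3} = - 8 \cdot 2 \cdot 0 \frac{1}{-3} = - 8 \cdot 2 \cdot 0 \left(- \frac{1}{3}\right) = \left(-8\right) 0 = 0$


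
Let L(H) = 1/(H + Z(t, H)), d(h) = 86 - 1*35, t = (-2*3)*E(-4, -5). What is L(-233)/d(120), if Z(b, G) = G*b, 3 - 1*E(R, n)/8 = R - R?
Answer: 1/1699269 ≈ 5.8849e-7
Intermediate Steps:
E(R, n) = 24 (E(R, n) = 24 - 8*(R - R) = 24 - 8*0 = 24 + 0 = 24)
t = -144 (t = -2*3*24 = -6*24 = -144)
d(h) = 51 (d(h) = 86 - 35 = 51)
L(H) = -1/(143*H) (L(H) = 1/(H + H*(-144)) = 1/(H - 144*H) = 1/(-143*H) = -1/(143*H))
L(-233)/d(120) = -1/143/(-233)/51 = -1/143*(-1/233)*(1/51) = (1/33319)*(1/51) = 1/1699269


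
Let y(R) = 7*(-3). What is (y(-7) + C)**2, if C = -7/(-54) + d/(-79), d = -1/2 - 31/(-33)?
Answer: 239915795344/550512369 ≈ 435.80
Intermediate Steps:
y(R) = -21
d = 29/66 (d = -1*1/2 - 31*(-1/33) = -1/2 + 31/33 = 29/66 ≈ 0.43939)
C = 2911/23463 (C = -7/(-54) + (29/66)/(-79) = -7*(-1/54) + (29/66)*(-1/79) = 7/54 - 29/5214 = 2911/23463 ≈ 0.12407)
(y(-7) + C)**2 = (-21 + 2911/23463)**2 = (-489812/23463)**2 = 239915795344/550512369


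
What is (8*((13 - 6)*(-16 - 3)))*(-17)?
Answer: 18088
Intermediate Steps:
(8*((13 - 6)*(-16 - 3)))*(-17) = (8*(7*(-19)))*(-17) = (8*(-133))*(-17) = -1064*(-17) = 18088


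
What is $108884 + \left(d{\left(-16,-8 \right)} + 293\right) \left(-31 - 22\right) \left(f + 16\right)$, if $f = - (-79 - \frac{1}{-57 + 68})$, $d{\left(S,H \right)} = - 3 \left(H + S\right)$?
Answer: $- \frac{19037146}{11} \approx -1.7307 \cdot 10^{6}$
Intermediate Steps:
$d{\left(S,H \right)} = - 3 H - 3 S$
$f = \frac{870}{11}$ ($f = - (-79 - \frac{1}{11}) = \left(-1\right) \left(- \frac{870}{11}\right) = \frac{870}{11} \approx 79.091$)
$108884 + \left(d{\left(-16,-8 \right)} + 293\right) \left(-31 - 22\right) \left(f + 16\right) = 108884 + \left(\left(\left(-3\right) \left(-8\right) - -48\right) + 293\right) \left(-31 - 22\right) \left(\frac{870}{11} + 16\right) = 108884 + \left(\left(24 + 48\right) + 293\right) \left(\left(-53\right) \frac{1046}{11}\right) = 108884 + \left(72 + 293\right) \left(- \frac{55438}{11}\right) = 108884 + 365 \left(- \frac{55438}{11}\right) = 108884 - \frac{20234870}{11} = - \frac{19037146}{11}$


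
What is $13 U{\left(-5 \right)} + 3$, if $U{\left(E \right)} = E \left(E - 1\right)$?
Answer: $393$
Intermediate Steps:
$U{\left(E \right)} = E \left(-1 + E\right)$
$13 U{\left(-5 \right)} + 3 = 13 \left(- 5 \left(-1 - 5\right)\right) + 3 = 13 \left(\left(-5\right) \left(-6\right)\right) + 3 = 13 \cdot 30 + 3 = 390 + 3 = 393$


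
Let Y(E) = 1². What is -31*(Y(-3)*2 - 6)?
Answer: 124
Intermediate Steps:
Y(E) = 1
-31*(Y(-3)*2 - 6) = -31*(1*2 - 6) = -31*(2 - 6) = -31*(-4) = 124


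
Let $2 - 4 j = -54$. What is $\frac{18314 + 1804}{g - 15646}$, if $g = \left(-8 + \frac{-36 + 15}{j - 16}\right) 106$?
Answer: $- \frac{6706}{5127} \approx -1.308$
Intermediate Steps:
$j = 14$ ($j = \frac{1}{2} - - \frac{27}{2} = \frac{1}{2} + \frac{27}{2} = 14$)
$g = 265$ ($g = \left(-8 + \frac{-36 + 15}{14 - 16}\right) 106 = \left(-8 - \frac{21}{-2}\right) 106 = \left(-8 - - \frac{21}{2}\right) 106 = \left(-8 + \frac{21}{2}\right) 106 = \frac{5}{2} \cdot 106 = 265$)
$\frac{18314 + 1804}{g - 15646} = \frac{18314 + 1804}{265 - 15646} = \frac{20118}{-15381} = 20118 \left(- \frac{1}{15381}\right) = - \frac{6706}{5127}$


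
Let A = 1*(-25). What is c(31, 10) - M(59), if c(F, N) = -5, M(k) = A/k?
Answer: -270/59 ≈ -4.5763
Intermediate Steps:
A = -25
M(k) = -25/k
c(31, 10) - M(59) = -5 - (-25)/59 = -5 - 1*(-25/59) = -5 + 25/59 = -270/59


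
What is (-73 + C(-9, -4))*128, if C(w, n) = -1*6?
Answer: -10112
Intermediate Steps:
C(w, n) = -6
(-73 + C(-9, -4))*128 = (-73 - 6)*128 = -79*128 = -10112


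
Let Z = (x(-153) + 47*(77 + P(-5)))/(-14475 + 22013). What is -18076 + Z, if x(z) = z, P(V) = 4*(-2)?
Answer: -68126899/3769 ≈ -18076.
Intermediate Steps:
P(V) = -8
Z = 1545/3769 (Z = (-153 + 47*(77 - 8))/(-14475 + 22013) = (-153 + 47*69)/7538 = (-153 + 3243)*(1/7538) = 3090*(1/7538) = 1545/3769 ≈ 0.40992)
-18076 + Z = -18076 + 1545/3769 = -68126899/3769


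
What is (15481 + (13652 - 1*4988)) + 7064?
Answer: 31209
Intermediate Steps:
(15481 + (13652 - 1*4988)) + 7064 = (15481 + (13652 - 4988)) + 7064 = (15481 + 8664) + 7064 = 24145 + 7064 = 31209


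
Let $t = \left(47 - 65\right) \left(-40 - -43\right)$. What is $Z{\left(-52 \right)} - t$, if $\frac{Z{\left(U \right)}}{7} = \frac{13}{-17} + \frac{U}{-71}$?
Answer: $\frac{64905}{1207} \approx 53.774$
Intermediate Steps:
$Z{\left(U \right)} = - \frac{91}{17} - \frac{7 U}{71}$ ($Z{\left(U \right)} = 7 \left(\frac{13}{-17} + \frac{U}{-71}\right) = 7 \left(13 \left(- \frac{1}{17}\right) + U \left(- \frac{1}{71}\right)\right) = 7 \left(- \frac{13}{17} - \frac{U}{71}\right) = - \frac{91}{17} - \frac{7 U}{71}$)
$t = -54$ ($t = - 18 \left(-40 + 43\right) = \left(-18\right) 3 = -54$)
$Z{\left(-52 \right)} - t = \left(- \frac{91}{17} - - \frac{364}{71}\right) - -54 = \left(- \frac{91}{17} + \frac{364}{71}\right) + 54 = - \frac{273}{1207} + 54 = \frac{64905}{1207}$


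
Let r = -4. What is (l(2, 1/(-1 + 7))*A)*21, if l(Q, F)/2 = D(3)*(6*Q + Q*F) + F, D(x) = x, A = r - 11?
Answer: -23415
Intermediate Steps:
A = -15 (A = -4 - 11 = -15)
l(Q, F) = 2*F + 36*Q + 6*F*Q (l(Q, F) = 2*(3*(6*Q + Q*F) + F) = 2*(3*(6*Q + F*Q) + F) = 2*((18*Q + 3*F*Q) + F) = 2*(F + 18*Q + 3*F*Q) = 2*F + 36*Q + 6*F*Q)
(l(2, 1/(-1 + 7))*A)*21 = ((2/(-1 + 7) + 36*2 + 6*2/(-1 + 7))*(-15))*21 = ((2/6 + 72 + 6*2/6)*(-15))*21 = ((2*(⅙) + 72 + 6*(⅙)*2)*(-15))*21 = ((⅓ + 72 + 2)*(-15))*21 = ((223/3)*(-15))*21 = -1115*21 = -23415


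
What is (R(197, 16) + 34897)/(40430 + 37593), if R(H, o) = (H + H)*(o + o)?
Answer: 47505/78023 ≈ 0.60886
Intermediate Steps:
R(H, o) = 4*H*o (R(H, o) = (2*H)*(2*o) = 4*H*o)
(R(197, 16) + 34897)/(40430 + 37593) = (4*197*16 + 34897)/(40430 + 37593) = (12608 + 34897)/78023 = 47505*(1/78023) = 47505/78023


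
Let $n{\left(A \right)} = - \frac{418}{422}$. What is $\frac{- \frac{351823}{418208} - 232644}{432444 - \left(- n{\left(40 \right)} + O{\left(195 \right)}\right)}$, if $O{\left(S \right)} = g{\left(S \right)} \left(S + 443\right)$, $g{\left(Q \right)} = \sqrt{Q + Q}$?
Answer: $- \frac{9137464310267249875}{16970409647347410464} - \frac{6740428336416445 \sqrt{390}}{8485204823673705232} \approx -0.55412$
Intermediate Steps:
$n{\left(A \right)} = - \frac{209}{211}$ ($n{\left(A \right)} = \left(-418\right) \frac{1}{422} = - \frac{209}{211}$)
$g{\left(Q \right)} = \sqrt{2} \sqrt{Q}$ ($g{\left(Q \right)} = \sqrt{2 Q} = \sqrt{2} \sqrt{Q}$)
$O{\left(S \right)} = \sqrt{2} \sqrt{S} \left(443 + S\right)$ ($O{\left(S \right)} = \sqrt{2} \sqrt{S} \left(S + 443\right) = \sqrt{2} \sqrt{S} \left(443 + S\right)$)
$\frac{- \frac{351823}{418208} - 232644}{432444 - \left(- n{\left(40 \right)} + O{\left(195 \right)}\right)} = \frac{- \frac{351823}{418208} - 232644}{432444 - \left(\frac{209}{211} + \sqrt{2} \sqrt{195} \left(443 + 195\right)\right)} = \frac{\left(-351823\right) \frac{1}{418208} - 232644}{432444 - \left(\frac{209}{211} + \sqrt{2} \sqrt{195} \cdot 638\right)} = \frac{- \frac{351823}{418208} - 232644}{432444 - \left(\frac{209}{211} + 638 \sqrt{390}\right)} = - \frac{97293933775}{418208 \left(432444 - \left(\frac{209}{211} + 638 \sqrt{390}\right)\right)} = - \frac{97293933775}{418208 \left(\frac{91245475}{211} - 638 \sqrt{390}\right)}$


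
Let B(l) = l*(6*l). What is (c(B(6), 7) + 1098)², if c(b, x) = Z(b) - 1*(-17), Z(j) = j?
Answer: 1771561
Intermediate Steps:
B(l) = 6*l²
c(b, x) = 17 + b (c(b, x) = b - 1*(-17) = b + 17 = 17 + b)
(c(B(6), 7) + 1098)² = ((17 + 6*6²) + 1098)² = ((17 + 6*36) + 1098)² = ((17 + 216) + 1098)² = (233 + 1098)² = 1331² = 1771561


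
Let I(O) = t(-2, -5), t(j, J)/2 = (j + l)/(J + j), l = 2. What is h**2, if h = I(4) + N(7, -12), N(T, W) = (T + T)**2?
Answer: 38416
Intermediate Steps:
N(T, W) = 4*T**2 (N(T, W) = (2*T)**2 = 4*T**2)
t(j, J) = 2*(2 + j)/(J + j) (t(j, J) = 2*((j + 2)/(J + j)) = 2*((2 + j)/(J + j)) = 2*(2 + j)/(J + j))
I(O) = 0 (I(O) = 2*(2 - 2)/(-5 - 2) = 2*0/(-7) = 2*(-1/7)*0 = 0)
h = 196 (h = 0 + 4*7**2 = 0 + 4*49 = 0 + 196 = 196)
h**2 = 196**2 = 38416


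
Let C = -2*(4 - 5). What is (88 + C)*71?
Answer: 6390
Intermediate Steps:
C = 2 (C = -2*(-1) = 2)
(88 + C)*71 = (88 + 2)*71 = 90*71 = 6390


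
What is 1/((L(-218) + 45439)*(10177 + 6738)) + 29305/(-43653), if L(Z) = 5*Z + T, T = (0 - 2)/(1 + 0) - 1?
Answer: -2442449934033/3638296099030 ≈ -0.67132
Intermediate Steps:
T = -3 (T = -2/1 - 1 = -2*1 - 1 = -2 - 1 = -3)
L(Z) = -3 + 5*Z (L(Z) = 5*Z - 3 = -3 + 5*Z)
1/((L(-218) + 45439)*(10177 + 6738)) + 29305/(-43653) = 1/(((-3 + 5*(-218)) + 45439)*(10177 + 6738)) + 29305/(-43653) = 1/(((-3 - 1090) + 45439)*16915) + 29305*(-1/43653) = (1/16915)/(-1093 + 45439) - 29305/43653 = (1/16915)/44346 - 29305/43653 = (1/44346)*(1/16915) - 29305/43653 = 1/750112590 - 29305/43653 = -2442449934033/3638296099030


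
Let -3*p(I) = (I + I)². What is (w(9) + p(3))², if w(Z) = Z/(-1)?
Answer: 441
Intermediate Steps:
w(Z) = -Z (w(Z) = Z*(-1) = -Z)
p(I) = -4*I²/3 (p(I) = -(I + I)²/3 = -4*I²/3)
(w(9) + p(3))² = (-1*9 - 4/3*3²)² = (-9 - 4/3*9)² = (-9 - 12)² = (-21)² = 441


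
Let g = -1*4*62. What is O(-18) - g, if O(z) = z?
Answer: 230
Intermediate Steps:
g = -248 (g = -4*62 = -248)
O(-18) - g = -18 - 1*(-248) = -18 + 248 = 230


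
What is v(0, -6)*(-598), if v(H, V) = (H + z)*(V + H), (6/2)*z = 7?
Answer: 8372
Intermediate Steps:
z = 7/3 (z = (⅓)*7 = 7/3 ≈ 2.3333)
v(H, V) = (7/3 + H)*(H + V) (v(H, V) = (H + 7/3)*(V + H) = (7/3 + H)*(H + V))
v(0, -6)*(-598) = (0² + (7/3)*0 + (7/3)*(-6) + 0*(-6))*(-598) = (0 + 0 - 14 + 0)*(-598) = -14*(-598) = 8372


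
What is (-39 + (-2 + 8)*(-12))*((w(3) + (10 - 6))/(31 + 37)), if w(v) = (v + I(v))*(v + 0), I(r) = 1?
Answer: -444/17 ≈ -26.118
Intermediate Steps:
w(v) = v*(1 + v) (w(v) = (v + 1)*(v + 0) = (1 + v)*v = v*(1 + v))
(-39 + (-2 + 8)*(-12))*((w(3) + (10 - 6))/(31 + 37)) = (-39 + (-2 + 8)*(-12))*((3*(1 + 3) + (10 - 6))/(31 + 37)) = (-39 + 6*(-12))*((3*4 + 4)/68) = (-39 - 72)*((12 + 4)*(1/68)) = -1776/68 = -111*4/17 = -444/17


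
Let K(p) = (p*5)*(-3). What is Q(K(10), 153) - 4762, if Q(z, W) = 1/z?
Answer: -714301/150 ≈ -4762.0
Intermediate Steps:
K(p) = -15*p (K(p) = (5*p)*(-3) = -15*p)
Q(K(10), 153) - 4762 = 1/(-15*10) - 4762 = 1/(-150) - 4762 = -1/150 - 4762 = -714301/150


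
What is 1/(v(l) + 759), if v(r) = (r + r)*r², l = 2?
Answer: 1/775 ≈ 0.0012903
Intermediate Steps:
v(r) = 2*r³ (v(r) = (2*r)*r² = 2*r³)
1/(v(l) + 759) = 1/(2*2³ + 759) = 1/(2*8 + 759) = 1/(16 + 759) = 1/775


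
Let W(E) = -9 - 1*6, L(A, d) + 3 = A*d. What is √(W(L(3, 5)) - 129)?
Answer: 12*I ≈ 12.0*I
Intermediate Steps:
L(A, d) = -3 + A*d
W(E) = -15 (W(E) = -9 - 6 = -15)
√(W(L(3, 5)) - 129) = √(-15 - 129) = √(-144) = 12*I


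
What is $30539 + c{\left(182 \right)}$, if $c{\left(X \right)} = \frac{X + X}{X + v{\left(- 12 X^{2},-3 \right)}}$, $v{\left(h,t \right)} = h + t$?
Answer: $\frac{12133419187}{397309} \approx 30539.0$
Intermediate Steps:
$c{\left(X \right)} = \frac{2 X}{-3 + X - 12 X^{2}}$ ($c{\left(X \right)} = \frac{X + X}{X - \left(3 + 12 X^{2}\right)} = \frac{2 X}{X - \left(3 + 12 X^{2}\right)} = \frac{2 X}{-3 + X - 12 X^{2}}$)
$30539 + c{\left(182 \right)} = 30539 - \frac{364}{3 - 182 + 12 \cdot 182^{2}} = 30539 - \frac{364}{3 - 182 + 12 \cdot 33124} = 30539 - \frac{364}{3 - 182 + 397488} = 30539 - \frac{364}{397309} = \frac{12133419187}{397309}$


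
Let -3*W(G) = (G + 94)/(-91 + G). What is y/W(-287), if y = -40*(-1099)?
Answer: -49850640/193 ≈ -2.5829e+5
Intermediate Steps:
W(G) = -(94 + G)/(3*(-91 + G)) (W(G) = -(G + 94)/(3*(-91 + G)) = -(94 + G)/(3*(-91 + G)))
y = 43960
y/W(-287) = 43960/(((-94 - 1*(-287))/(3*(-91 - 287)))) = 43960/(((⅓)*(-94 + 287)/(-378))) = 43960/(((⅓)*(-1/378)*193)) = 43960/(-193/1134) = 43960*(-1134/193) = -49850640/193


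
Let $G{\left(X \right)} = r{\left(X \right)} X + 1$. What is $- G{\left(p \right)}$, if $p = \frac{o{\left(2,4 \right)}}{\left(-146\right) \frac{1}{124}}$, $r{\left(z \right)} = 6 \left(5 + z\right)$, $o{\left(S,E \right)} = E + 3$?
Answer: $- \frac{185005}{5329} \approx -34.717$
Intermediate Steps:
$o{\left(S,E \right)} = 3 + E$
$r{\left(z \right)} = 30 + 6 z$
$p = - \frac{434}{73}$ ($p = \frac{3 + 4}{\left(-146\right) \frac{1}{124}} = \frac{7}{\left(-146\right) \frac{1}{124}} = \frac{7}{- \frac{73}{62}} = 7 \left(- \frac{62}{73}\right) = - \frac{434}{73} \approx -5.9452$)
$G{\left(X \right)} = 1 + X \left(30 + 6 X\right)$ ($G{\left(X \right)} = \left(30 + 6 X\right) X + 1 = X \left(30 + 6 X\right) + 1 = 1 + X \left(30 + 6 X\right)$)
$- G{\left(p \right)} = - (1 + 6 \left(- \frac{434}{73}\right) \left(5 - \frac{434}{73}\right)) = - (1 + 6 \left(- \frac{434}{73}\right) \left(- \frac{69}{73}\right)) = - (1 + \frac{179676}{5329}) = \left(-1\right) \frac{185005}{5329} = - \frac{185005}{5329}$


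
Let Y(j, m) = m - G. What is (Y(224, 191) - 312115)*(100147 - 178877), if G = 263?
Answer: 24578482510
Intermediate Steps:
Y(j, m) = -263 + m (Y(j, m) = m - 1*263 = m - 263 = -263 + m)
(Y(224, 191) - 312115)*(100147 - 178877) = ((-263 + 191) - 312115)*(100147 - 178877) = (-72 - 312115)*(-78730) = -312187*(-78730) = 24578482510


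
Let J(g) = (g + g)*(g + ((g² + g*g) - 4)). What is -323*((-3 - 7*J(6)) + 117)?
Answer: 1970946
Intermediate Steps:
J(g) = 2*g*(-4 + g + 2*g²) (J(g) = (2*g)*(g + ((g² + g²) - 4)) = (2*g)*(g + (2*g² - 4)) = (2*g)*(g + (-4 + 2*g²)) = (2*g)*(-4 + g + 2*g²) = 2*g*(-4 + g + 2*g²))
-323*((-3 - 7*J(6)) + 117) = -323*((-3 - 14*6*(-4 + 6 + 2*6²)) + 117) = -323*((-3 - 14*6*(-4 + 6 + 2*36)) + 117) = -323*((-3 - 14*6*(-4 + 6 + 72)) + 117) = -323*((-3 - 14*6*74) + 117) = -323*((-3 - 7*888) + 117) = -323*((-3 - 6216) + 117) = -323*(-6219 + 117) = -323*(-6102) = 1970946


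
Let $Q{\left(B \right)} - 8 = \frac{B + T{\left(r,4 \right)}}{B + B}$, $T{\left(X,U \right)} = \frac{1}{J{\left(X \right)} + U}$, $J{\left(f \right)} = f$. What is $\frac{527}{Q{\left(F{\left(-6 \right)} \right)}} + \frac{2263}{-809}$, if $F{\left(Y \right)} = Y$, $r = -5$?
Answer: $\frac{4883027}{83327} \approx 58.601$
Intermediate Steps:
$T{\left(X,U \right)} = \frac{1}{U + X}$ ($T{\left(X,U \right)} = \frac{1}{X + U} = \frac{1}{U + X}$)
$Q{\left(B \right)} = 8 + \frac{-1 + B}{2 B}$ ($Q{\left(B \right)} = 8 + \frac{B + \frac{1}{4 - 5}}{B + B} = 8 + \frac{B + \frac{1}{-1}}{2 B} = 8 + \left(B - 1\right) \frac{1}{2 B} = 8 + \left(-1 + B\right) \frac{1}{2 B} = 8 + \frac{-1 + B}{2 B}$)
$\frac{527}{Q{\left(F{\left(-6 \right)} \right)}} + \frac{2263}{-809} = \frac{527}{\frac{1}{2} \frac{1}{-6} \left(-1 + 17 \left(-6\right)\right)} + \frac{2263}{-809} = \frac{527}{\frac{1}{2} \left(- \frac{1}{6}\right) \left(-1 - 102\right)} + 2263 \left(- \frac{1}{809}\right) = \frac{527}{\frac{1}{2} \left(- \frac{1}{6}\right) \left(-103\right)} - \frac{2263}{809} = \frac{527}{\frac{103}{12}} - \frac{2263}{809} = 527 \cdot \frac{12}{103} - \frac{2263}{809} = \frac{6324}{103} - \frac{2263}{809} = \frac{4883027}{83327}$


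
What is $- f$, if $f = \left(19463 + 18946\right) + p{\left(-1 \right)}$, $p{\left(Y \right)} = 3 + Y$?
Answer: $-38411$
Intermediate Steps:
$f = 38411$ ($f = \left(19463 + 18946\right) + \left(3 - 1\right) = 38409 + 2 = 38411$)
$- f = \left(-1\right) 38411 = -38411$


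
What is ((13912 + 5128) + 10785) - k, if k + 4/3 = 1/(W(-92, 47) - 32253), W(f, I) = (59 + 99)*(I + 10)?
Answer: 693372772/23247 ≈ 29826.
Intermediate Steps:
W(f, I) = 1580 + 158*I (W(f, I) = 158*(10 + I) = 1580 + 158*I)
k = -30997/23247 (k = -4/3 + 1/((1580 + 158*47) - 32253) = -4/3 + 1/((1580 + 7426) - 32253) = -4/3 + 1/(9006 - 32253) = -4/3 + 1/(-23247) = -4/3 - 1/23247 = -30997/23247 ≈ -1.3334)
((13912 + 5128) + 10785) - k = ((13912 + 5128) + 10785) - 1*(-30997/23247) = (19040 + 10785) + 30997/23247 = 29825 + 30997/23247 = 693372772/23247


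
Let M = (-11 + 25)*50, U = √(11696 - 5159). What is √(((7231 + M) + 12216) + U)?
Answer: √(20147 + √6537) ≈ 142.22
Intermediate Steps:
U = √6537 ≈ 80.852
M = 700 (M = 14*50 = 700)
√(((7231 + M) + 12216) + U) = √(((7231 + 700) + 12216) + √6537) = √((7931 + 12216) + √6537) = √(20147 + √6537)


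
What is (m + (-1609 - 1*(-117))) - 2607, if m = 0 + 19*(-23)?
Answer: -4536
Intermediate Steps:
m = -437 (m = 0 - 437 = -437)
(m + (-1609 - 1*(-117))) - 2607 = (-437 + (-1609 - 1*(-117))) - 2607 = (-437 + (-1609 + 117)) - 2607 = (-437 - 1492) - 2607 = -1929 - 2607 = -4536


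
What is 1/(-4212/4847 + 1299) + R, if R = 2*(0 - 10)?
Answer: -125835973/6292041 ≈ -19.999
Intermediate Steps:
R = -20 (R = 2*(-10) = -20)
1/(-4212/4847 + 1299) + R = 1/(-4212/4847 + 1299) - 20 = 1/(6292041/4847) - 20 = 4847/6292041 - 20 = -125835973/6292041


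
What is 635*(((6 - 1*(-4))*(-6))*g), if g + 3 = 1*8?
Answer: -190500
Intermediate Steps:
g = 5 (g = -3 + 1*8 = -3 + 8 = 5)
635*(((6 - 1*(-4))*(-6))*g) = 635*(((6 - 1*(-4))*(-6))*5) = 635*(((6 + 4)*(-6))*5) = 635*((10*(-6))*5) = 635*(-60*5) = 635*(-300) = -190500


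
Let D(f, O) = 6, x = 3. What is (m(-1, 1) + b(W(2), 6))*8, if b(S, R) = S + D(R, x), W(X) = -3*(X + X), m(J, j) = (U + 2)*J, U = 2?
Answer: -80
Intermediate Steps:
m(J, j) = 4*J (m(J, j) = (2 + 2)*J = 4*J)
W(X) = -6*X
b(S, R) = 6 + S (b(S, R) = S + 6 = 6 + S)
(m(-1, 1) + b(W(2), 6))*8 = (4*(-1) + (6 - 6*2))*8 = (-4 + (6 - 12))*8 = (-4 - 6)*8 = -10*8 = -80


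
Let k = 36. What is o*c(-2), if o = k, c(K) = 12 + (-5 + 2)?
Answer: 324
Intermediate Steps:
c(K) = 9 (c(K) = 12 - 3 = 9)
o = 36
o*c(-2) = 36*9 = 324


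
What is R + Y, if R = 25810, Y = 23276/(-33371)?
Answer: 861282234/33371 ≈ 25809.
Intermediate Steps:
Y = -23276/33371 (Y = 23276*(-1/33371) = -23276/33371 ≈ -0.69749)
R + Y = 25810 - 23276/33371 = 861282234/33371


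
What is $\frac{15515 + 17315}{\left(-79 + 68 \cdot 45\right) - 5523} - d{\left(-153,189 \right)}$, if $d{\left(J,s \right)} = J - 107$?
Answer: $\frac{314045}{1271} \approx 247.08$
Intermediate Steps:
$d{\left(J,s \right)} = -107 + J$
$\frac{15515 + 17315}{\left(-79 + 68 \cdot 45\right) - 5523} - d{\left(-153,189 \right)} = \frac{15515 + 17315}{\left(-79 + 68 \cdot 45\right) - 5523} - \left(-107 - 153\right) = \frac{32830}{\left(-79 + 3060\right) - 5523} - -260 = \frac{32830}{2981 - 5523} + 260 = \frac{32830}{-2542} + 260 = 32830 \left(- \frac{1}{2542}\right) + 260 = - \frac{16415}{1271} + 260 = \frac{314045}{1271}$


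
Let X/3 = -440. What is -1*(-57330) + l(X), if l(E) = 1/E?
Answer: 75675599/1320 ≈ 57330.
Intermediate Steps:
X = -1320 (X = 3*(-440) = -1320)
-1*(-57330) + l(X) = -1*(-57330) + 1/(-1320) = 57330 - 1/1320 = 75675599/1320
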